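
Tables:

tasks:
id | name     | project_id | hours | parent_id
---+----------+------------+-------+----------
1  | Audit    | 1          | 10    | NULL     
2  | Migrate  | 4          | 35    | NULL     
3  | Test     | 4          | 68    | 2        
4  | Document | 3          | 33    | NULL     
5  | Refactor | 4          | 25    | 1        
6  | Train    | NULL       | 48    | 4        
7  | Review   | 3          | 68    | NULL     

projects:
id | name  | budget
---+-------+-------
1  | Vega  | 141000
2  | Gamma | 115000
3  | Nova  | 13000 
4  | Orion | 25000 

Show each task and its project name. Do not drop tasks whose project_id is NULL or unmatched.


LEFT JOIN keeps every row from tasks (the left table); where project_id has no match in projects, the project columns become NULL. Walk through each task:
  - task 1 (Audit): project_id=1 -> matches Vega
  - task 2 (Migrate): project_id=4 -> matches Orion
  - task 3 (Test): project_id=4 -> matches Orion
  - task 4 (Document): project_id=3 -> matches Nova
  - task 5 (Refactor): project_id=4 -> matches Orion
  - task 6 (Train): project_id=NULL, no match -> kept with NULL
  - task 7 (Review): project_id=3 -> matches Nova
All 7 rows appear; 1 has NULL project.

SQL:
SELECT a.name, b.name AS project
FROM tasks a
LEFT JOIN projects b ON a.project_id = b.id

Result:
name     | project
---------+--------
Audit    | Vega   
Migrate  | Orion  
Test     | Orion  
Document | Nova   
Refactor | Orion  
Train    | NULL   
Review   | Nova   


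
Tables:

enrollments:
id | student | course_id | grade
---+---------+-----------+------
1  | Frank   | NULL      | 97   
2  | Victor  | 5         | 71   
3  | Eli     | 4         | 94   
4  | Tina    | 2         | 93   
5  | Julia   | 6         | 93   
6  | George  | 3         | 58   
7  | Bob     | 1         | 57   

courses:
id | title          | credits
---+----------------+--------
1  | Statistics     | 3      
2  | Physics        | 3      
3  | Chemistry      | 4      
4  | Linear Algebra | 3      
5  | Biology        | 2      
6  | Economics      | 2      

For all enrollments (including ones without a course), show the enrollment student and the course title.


LEFT JOIN keeps every row from enrollments (the left table); where course_id has no match in courses, the course columns become NULL. Walk through each enrollment:
  - enrollment 1 (Frank): course_id=NULL, no match -> kept with NULL
  - enrollment 2 (Victor): course_id=5 -> matches Biology
  - enrollment 3 (Eli): course_id=4 -> matches Linear Algebra
  - enrollment 4 (Tina): course_id=2 -> matches Physics
  - enrollment 5 (Julia): course_id=6 -> matches Economics
  - enrollment 6 (George): course_id=3 -> matches Chemistry
  - enrollment 7 (Bob): course_id=1 -> matches Statistics
All 7 rows appear; 1 has NULL course.

SQL:
SELECT a.student, b.title AS course
FROM enrollments a
LEFT JOIN courses b ON a.course_id = b.id

Result:
student | course        
--------+---------------
Frank   | NULL          
Victor  | Biology       
Eli     | Linear Algebra
Tina    | Physics       
Julia   | Economics     
George  | Chemistry     
Bob     | Statistics    


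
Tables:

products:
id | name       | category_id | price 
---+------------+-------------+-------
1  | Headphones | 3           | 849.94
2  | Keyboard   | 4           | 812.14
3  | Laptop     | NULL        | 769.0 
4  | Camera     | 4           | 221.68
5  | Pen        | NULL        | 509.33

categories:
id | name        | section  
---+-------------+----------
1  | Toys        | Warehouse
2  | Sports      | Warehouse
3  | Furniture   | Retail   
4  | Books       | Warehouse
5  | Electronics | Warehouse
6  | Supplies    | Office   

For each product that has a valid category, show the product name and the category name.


INNER JOIN keeps only products rows whose category_id matches an id in categories. Walk through each product:
  - product 1 (Headphones): category_id=3 -> matches Furniture
  - product 2 (Keyboard): category_id=4 -> matches Books
  - product 3 (Laptop): category_id=NULL, no match -> dropped
  - product 4 (Camera): category_id=4 -> matches Books
  - product 5 (Pen): category_id=NULL, no match -> dropped
So 2 of 5 rows are dropped.

SQL:
SELECT a.name, b.name AS category
FROM products a
INNER JOIN categories b ON a.category_id = b.id

Result:
name       | category 
-----------+----------
Headphones | Furniture
Keyboard   | Books    
Camera     | Books    


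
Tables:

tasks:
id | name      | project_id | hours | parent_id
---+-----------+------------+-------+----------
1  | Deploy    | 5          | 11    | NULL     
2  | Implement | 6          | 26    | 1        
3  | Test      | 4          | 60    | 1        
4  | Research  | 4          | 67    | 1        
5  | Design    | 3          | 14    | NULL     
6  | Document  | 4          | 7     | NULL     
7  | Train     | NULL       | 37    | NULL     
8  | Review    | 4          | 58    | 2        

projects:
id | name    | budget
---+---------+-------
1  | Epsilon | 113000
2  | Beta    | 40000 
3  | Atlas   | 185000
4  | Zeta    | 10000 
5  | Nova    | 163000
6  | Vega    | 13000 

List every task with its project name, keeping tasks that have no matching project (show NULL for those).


LEFT JOIN keeps every row from tasks (the left table); where project_id has no match in projects, the project columns become NULL. Walk through each task:
  - task 1 (Deploy): project_id=5 -> matches Nova
  - task 2 (Implement): project_id=6 -> matches Vega
  - task 3 (Test): project_id=4 -> matches Zeta
  - task 4 (Research): project_id=4 -> matches Zeta
  - task 5 (Design): project_id=3 -> matches Atlas
  - task 6 (Document): project_id=4 -> matches Zeta
  - task 7 (Train): project_id=NULL, no match -> kept with NULL
  - task 8 (Review): project_id=4 -> matches Zeta
All 8 rows appear; 1 has NULL project.

SQL:
SELECT a.name, b.name AS project
FROM tasks a
LEFT JOIN projects b ON a.project_id = b.id

Result:
name      | project
----------+--------
Deploy    | Nova   
Implement | Vega   
Test      | Zeta   
Research  | Zeta   
Design    | Atlas  
Document  | Zeta   
Train     | NULL   
Review    | Zeta   


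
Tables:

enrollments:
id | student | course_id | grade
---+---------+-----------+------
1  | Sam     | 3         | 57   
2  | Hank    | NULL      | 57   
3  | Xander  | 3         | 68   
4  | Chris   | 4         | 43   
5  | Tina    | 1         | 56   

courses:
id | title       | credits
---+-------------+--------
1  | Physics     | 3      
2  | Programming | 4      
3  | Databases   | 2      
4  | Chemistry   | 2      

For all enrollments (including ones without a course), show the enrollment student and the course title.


LEFT JOIN keeps every row from enrollments (the left table); where course_id has no match in courses, the course columns become NULL. Walk through each enrollment:
  - enrollment 1 (Sam): course_id=3 -> matches Databases
  - enrollment 2 (Hank): course_id=NULL, no match -> kept with NULL
  - enrollment 3 (Xander): course_id=3 -> matches Databases
  - enrollment 4 (Chris): course_id=4 -> matches Chemistry
  - enrollment 5 (Tina): course_id=1 -> matches Physics
All 5 rows appear; 1 has NULL course.

SQL:
SELECT a.student, b.title AS course
FROM enrollments a
LEFT JOIN courses b ON a.course_id = b.id

Result:
student | course   
--------+----------
Sam     | Databases
Hank    | NULL     
Xander  | Databases
Chris   | Chemistry
Tina    | Physics  


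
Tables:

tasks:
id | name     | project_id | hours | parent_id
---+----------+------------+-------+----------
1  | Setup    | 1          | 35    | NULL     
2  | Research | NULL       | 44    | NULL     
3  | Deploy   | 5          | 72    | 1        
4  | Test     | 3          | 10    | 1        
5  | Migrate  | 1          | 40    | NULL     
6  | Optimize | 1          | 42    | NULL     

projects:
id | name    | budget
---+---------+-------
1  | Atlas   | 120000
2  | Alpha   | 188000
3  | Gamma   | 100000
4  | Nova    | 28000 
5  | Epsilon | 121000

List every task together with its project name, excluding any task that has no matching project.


INNER JOIN keeps only tasks rows whose project_id matches an id in projects. Walk through each task:
  - task 1 (Setup): project_id=1 -> matches Atlas
  - task 2 (Research): project_id=NULL, no match -> dropped
  - task 3 (Deploy): project_id=5 -> matches Epsilon
  - task 4 (Test): project_id=3 -> matches Gamma
  - task 5 (Migrate): project_id=1 -> matches Atlas
  - task 6 (Optimize): project_id=1 -> matches Atlas
So 1 of 6 rows is dropped.

SQL:
SELECT a.name, b.name AS project
FROM tasks a
INNER JOIN projects b ON a.project_id = b.id

Result:
name     | project
---------+--------
Setup    | Atlas  
Deploy   | Epsilon
Test     | Gamma  
Migrate  | Atlas  
Optimize | Atlas  


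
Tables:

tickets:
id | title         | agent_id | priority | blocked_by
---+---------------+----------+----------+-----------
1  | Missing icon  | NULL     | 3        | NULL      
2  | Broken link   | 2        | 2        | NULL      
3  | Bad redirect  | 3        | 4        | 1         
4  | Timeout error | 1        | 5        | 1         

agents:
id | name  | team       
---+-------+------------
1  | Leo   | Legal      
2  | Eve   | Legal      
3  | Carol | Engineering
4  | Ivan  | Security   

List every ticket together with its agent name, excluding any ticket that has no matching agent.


INNER JOIN keeps only tickets rows whose agent_id matches an id in agents. Walk through each ticket:
  - ticket 1 (Missing icon): agent_id=NULL, no match -> dropped
  - ticket 2 (Broken link): agent_id=2 -> matches Eve
  - ticket 3 (Bad redirect): agent_id=3 -> matches Carol
  - ticket 4 (Timeout error): agent_id=1 -> matches Leo
So 1 of 4 rows is dropped.

SQL:
SELECT a.title, b.name AS agent
FROM tickets a
INNER JOIN agents b ON a.agent_id = b.id

Result:
title         | agent
--------------+------
Broken link   | Eve  
Bad redirect  | Carol
Timeout error | Leo  


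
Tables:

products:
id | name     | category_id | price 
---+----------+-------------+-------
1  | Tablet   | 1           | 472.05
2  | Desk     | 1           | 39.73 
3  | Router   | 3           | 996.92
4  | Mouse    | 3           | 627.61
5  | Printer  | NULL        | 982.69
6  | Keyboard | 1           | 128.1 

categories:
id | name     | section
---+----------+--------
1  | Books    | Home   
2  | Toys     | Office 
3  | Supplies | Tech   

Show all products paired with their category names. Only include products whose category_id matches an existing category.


INNER JOIN keeps only products rows whose category_id matches an id in categories. Walk through each product:
  - product 1 (Tablet): category_id=1 -> matches Books
  - product 2 (Desk): category_id=1 -> matches Books
  - product 3 (Router): category_id=3 -> matches Supplies
  - product 4 (Mouse): category_id=3 -> matches Supplies
  - product 5 (Printer): category_id=NULL, no match -> dropped
  - product 6 (Keyboard): category_id=1 -> matches Books
So 1 of 6 rows is dropped.

SQL:
SELECT a.name, b.name AS category
FROM products a
INNER JOIN categories b ON a.category_id = b.id

Result:
name     | category
---------+---------
Tablet   | Books   
Desk     | Books   
Router   | Supplies
Mouse    | Supplies
Keyboard | Books   


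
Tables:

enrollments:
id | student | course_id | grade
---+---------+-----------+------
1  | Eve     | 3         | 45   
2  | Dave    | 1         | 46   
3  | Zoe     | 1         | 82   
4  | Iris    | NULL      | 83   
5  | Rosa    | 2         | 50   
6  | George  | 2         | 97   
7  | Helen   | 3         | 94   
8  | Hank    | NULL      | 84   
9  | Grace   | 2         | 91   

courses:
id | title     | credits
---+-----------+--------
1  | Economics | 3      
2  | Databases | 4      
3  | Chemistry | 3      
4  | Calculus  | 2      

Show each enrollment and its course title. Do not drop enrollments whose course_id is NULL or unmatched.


LEFT JOIN keeps every row from enrollments (the left table); where course_id has no match in courses, the course columns become NULL. Walk through each enrollment:
  - enrollment 1 (Eve): course_id=3 -> matches Chemistry
  - enrollment 2 (Dave): course_id=1 -> matches Economics
  - enrollment 3 (Zoe): course_id=1 -> matches Economics
  - enrollment 4 (Iris): course_id=NULL, no match -> kept with NULL
  - enrollment 5 (Rosa): course_id=2 -> matches Databases
  - enrollment 6 (George): course_id=2 -> matches Databases
  - enrollment 7 (Helen): course_id=3 -> matches Chemistry
  - enrollment 8 (Hank): course_id=NULL, no match -> kept with NULL
  - enrollment 9 (Grace): course_id=2 -> matches Databases
All 9 rows appear; 2 have NULL course.

SQL:
SELECT a.student, b.title AS course
FROM enrollments a
LEFT JOIN courses b ON a.course_id = b.id

Result:
student | course   
--------+----------
Eve     | Chemistry
Dave    | Economics
Zoe     | Economics
Iris    | NULL     
Rosa    | Databases
George  | Databases
Helen   | Chemistry
Hank    | NULL     
Grace   | Databases


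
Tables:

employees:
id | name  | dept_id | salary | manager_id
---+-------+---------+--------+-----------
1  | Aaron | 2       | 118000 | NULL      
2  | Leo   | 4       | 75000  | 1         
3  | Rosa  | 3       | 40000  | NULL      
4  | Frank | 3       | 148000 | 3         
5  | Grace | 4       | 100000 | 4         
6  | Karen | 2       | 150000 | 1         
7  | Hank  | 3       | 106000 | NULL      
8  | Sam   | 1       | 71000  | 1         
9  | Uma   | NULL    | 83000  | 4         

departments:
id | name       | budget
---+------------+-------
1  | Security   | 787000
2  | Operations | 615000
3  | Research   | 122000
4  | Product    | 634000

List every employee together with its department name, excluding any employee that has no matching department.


INNER JOIN keeps only employees rows whose dept_id matches an id in departments. Walk through each employee:
  - employee 1 (Aaron): dept_id=2 -> matches Operations
  - employee 2 (Leo): dept_id=4 -> matches Product
  - employee 3 (Rosa): dept_id=3 -> matches Research
  - employee 4 (Frank): dept_id=3 -> matches Research
  - employee 5 (Grace): dept_id=4 -> matches Product
  - employee 6 (Karen): dept_id=2 -> matches Operations
  - employee 7 (Hank): dept_id=3 -> matches Research
  - employee 8 (Sam): dept_id=1 -> matches Security
  - employee 9 (Uma): dept_id=NULL, no match -> dropped
So 1 of 9 rows is dropped.

SQL:
SELECT a.name, b.name AS department
FROM employees a
INNER JOIN departments b ON a.dept_id = b.id

Result:
name  | department
------+-----------
Aaron | Operations
Leo   | Product   
Rosa  | Research  
Frank | Research  
Grace | Product   
Karen | Operations
Hank  | Research  
Sam   | Security  


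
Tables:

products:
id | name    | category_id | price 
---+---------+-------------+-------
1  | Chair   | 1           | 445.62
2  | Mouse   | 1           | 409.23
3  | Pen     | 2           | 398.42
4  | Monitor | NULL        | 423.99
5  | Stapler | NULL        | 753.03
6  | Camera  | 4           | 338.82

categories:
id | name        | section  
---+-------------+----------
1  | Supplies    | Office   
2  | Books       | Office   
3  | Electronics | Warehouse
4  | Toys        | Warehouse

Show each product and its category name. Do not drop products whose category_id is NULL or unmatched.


LEFT JOIN keeps every row from products (the left table); where category_id has no match in categories, the category columns become NULL. Walk through each product:
  - product 1 (Chair): category_id=1 -> matches Supplies
  - product 2 (Mouse): category_id=1 -> matches Supplies
  - product 3 (Pen): category_id=2 -> matches Books
  - product 4 (Monitor): category_id=NULL, no match -> kept with NULL
  - product 5 (Stapler): category_id=NULL, no match -> kept with NULL
  - product 6 (Camera): category_id=4 -> matches Toys
All 6 rows appear; 2 have NULL category.

SQL:
SELECT a.name, b.name AS category
FROM products a
LEFT JOIN categories b ON a.category_id = b.id

Result:
name    | category
--------+---------
Chair   | Supplies
Mouse   | Supplies
Pen     | Books   
Monitor | NULL    
Stapler | NULL    
Camera  | Toys    


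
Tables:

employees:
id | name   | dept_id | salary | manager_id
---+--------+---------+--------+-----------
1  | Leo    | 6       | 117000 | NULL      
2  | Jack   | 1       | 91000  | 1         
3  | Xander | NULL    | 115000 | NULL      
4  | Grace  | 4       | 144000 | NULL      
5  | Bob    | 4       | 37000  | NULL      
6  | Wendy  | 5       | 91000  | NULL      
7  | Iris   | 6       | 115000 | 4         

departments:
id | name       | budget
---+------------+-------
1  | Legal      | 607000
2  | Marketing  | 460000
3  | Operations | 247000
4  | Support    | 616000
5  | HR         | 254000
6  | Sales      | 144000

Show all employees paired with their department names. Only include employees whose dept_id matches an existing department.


INNER JOIN keeps only employees rows whose dept_id matches an id in departments. Walk through each employee:
  - employee 1 (Leo): dept_id=6 -> matches Sales
  - employee 2 (Jack): dept_id=1 -> matches Legal
  - employee 3 (Xander): dept_id=NULL, no match -> dropped
  - employee 4 (Grace): dept_id=4 -> matches Support
  - employee 5 (Bob): dept_id=4 -> matches Support
  - employee 6 (Wendy): dept_id=5 -> matches HR
  - employee 7 (Iris): dept_id=6 -> matches Sales
So 1 of 7 rows is dropped.

SQL:
SELECT a.name, b.name AS department
FROM employees a
INNER JOIN departments b ON a.dept_id = b.id

Result:
name  | department
------+-----------
Leo   | Sales     
Jack  | Legal     
Grace | Support   
Bob   | Support   
Wendy | HR        
Iris  | Sales     


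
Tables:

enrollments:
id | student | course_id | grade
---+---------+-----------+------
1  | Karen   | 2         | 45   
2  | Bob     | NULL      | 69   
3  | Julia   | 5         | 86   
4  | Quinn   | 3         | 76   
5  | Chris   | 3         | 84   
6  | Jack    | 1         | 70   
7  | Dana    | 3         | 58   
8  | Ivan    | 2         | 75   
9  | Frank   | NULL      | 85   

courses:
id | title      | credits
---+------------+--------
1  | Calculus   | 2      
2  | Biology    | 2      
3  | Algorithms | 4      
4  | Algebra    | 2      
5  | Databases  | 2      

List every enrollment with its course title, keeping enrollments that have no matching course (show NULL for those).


LEFT JOIN keeps every row from enrollments (the left table); where course_id has no match in courses, the course columns become NULL. Walk through each enrollment:
  - enrollment 1 (Karen): course_id=2 -> matches Biology
  - enrollment 2 (Bob): course_id=NULL, no match -> kept with NULL
  - enrollment 3 (Julia): course_id=5 -> matches Databases
  - enrollment 4 (Quinn): course_id=3 -> matches Algorithms
  - enrollment 5 (Chris): course_id=3 -> matches Algorithms
  - enrollment 6 (Jack): course_id=1 -> matches Calculus
  - enrollment 7 (Dana): course_id=3 -> matches Algorithms
  - enrollment 8 (Ivan): course_id=2 -> matches Biology
  - enrollment 9 (Frank): course_id=NULL, no match -> kept with NULL
All 9 rows appear; 2 have NULL course.

SQL:
SELECT a.student, b.title AS course
FROM enrollments a
LEFT JOIN courses b ON a.course_id = b.id

Result:
student | course    
--------+-----------
Karen   | Biology   
Bob     | NULL      
Julia   | Databases 
Quinn   | Algorithms
Chris   | Algorithms
Jack    | Calculus  
Dana    | Algorithms
Ivan    | Biology   
Frank   | NULL      


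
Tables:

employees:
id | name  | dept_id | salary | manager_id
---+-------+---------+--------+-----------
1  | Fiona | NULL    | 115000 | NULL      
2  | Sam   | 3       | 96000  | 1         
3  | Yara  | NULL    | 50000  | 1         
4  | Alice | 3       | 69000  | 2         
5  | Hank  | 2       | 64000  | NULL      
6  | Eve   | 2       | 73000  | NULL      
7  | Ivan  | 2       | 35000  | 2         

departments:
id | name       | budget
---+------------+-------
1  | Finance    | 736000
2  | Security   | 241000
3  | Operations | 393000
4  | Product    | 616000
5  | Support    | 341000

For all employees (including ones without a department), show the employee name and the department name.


LEFT JOIN keeps every row from employees (the left table); where dept_id has no match in departments, the department columns become NULL. Walk through each employee:
  - employee 1 (Fiona): dept_id=NULL, no match -> kept with NULL
  - employee 2 (Sam): dept_id=3 -> matches Operations
  - employee 3 (Yara): dept_id=NULL, no match -> kept with NULL
  - employee 4 (Alice): dept_id=3 -> matches Operations
  - employee 5 (Hank): dept_id=2 -> matches Security
  - employee 6 (Eve): dept_id=2 -> matches Security
  - employee 7 (Ivan): dept_id=2 -> matches Security
All 7 rows appear; 2 have NULL department.

SQL:
SELECT a.name, b.name AS department
FROM employees a
LEFT JOIN departments b ON a.dept_id = b.id

Result:
name  | department
------+-----------
Fiona | NULL      
Sam   | Operations
Yara  | NULL      
Alice | Operations
Hank  | Security  
Eve   | Security  
Ivan  | Security  


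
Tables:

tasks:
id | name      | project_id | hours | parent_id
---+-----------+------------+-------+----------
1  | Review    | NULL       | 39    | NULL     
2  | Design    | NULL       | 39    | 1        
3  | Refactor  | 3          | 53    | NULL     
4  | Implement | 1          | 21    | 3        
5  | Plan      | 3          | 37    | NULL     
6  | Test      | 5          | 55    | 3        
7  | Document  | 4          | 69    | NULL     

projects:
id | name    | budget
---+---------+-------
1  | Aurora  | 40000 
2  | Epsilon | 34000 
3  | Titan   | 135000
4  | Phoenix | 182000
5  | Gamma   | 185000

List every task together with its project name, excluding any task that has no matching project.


INNER JOIN keeps only tasks rows whose project_id matches an id in projects. Walk through each task:
  - task 1 (Review): project_id=NULL, no match -> dropped
  - task 2 (Design): project_id=NULL, no match -> dropped
  - task 3 (Refactor): project_id=3 -> matches Titan
  - task 4 (Implement): project_id=1 -> matches Aurora
  - task 5 (Plan): project_id=3 -> matches Titan
  - task 6 (Test): project_id=5 -> matches Gamma
  - task 7 (Document): project_id=4 -> matches Phoenix
So 2 of 7 rows are dropped.

SQL:
SELECT a.name, b.name AS project
FROM tasks a
INNER JOIN projects b ON a.project_id = b.id

Result:
name      | project
----------+--------
Refactor  | Titan  
Implement | Aurora 
Plan      | Titan  
Test      | Gamma  
Document  | Phoenix


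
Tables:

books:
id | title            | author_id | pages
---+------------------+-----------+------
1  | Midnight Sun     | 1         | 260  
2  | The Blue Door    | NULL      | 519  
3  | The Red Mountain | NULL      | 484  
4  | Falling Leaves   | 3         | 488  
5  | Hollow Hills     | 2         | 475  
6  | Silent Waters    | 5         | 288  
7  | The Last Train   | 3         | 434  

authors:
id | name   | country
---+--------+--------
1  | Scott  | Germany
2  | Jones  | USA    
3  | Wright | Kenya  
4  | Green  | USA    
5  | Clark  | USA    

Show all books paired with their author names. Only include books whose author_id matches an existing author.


INNER JOIN keeps only books rows whose author_id matches an id in authors. Walk through each book:
  - book 1 (Midnight Sun): author_id=1 -> matches Scott
  - book 2 (The Blue Door): author_id=NULL, no match -> dropped
  - book 3 (The Red Mountain): author_id=NULL, no match -> dropped
  - book 4 (Falling Leaves): author_id=3 -> matches Wright
  - book 5 (Hollow Hills): author_id=2 -> matches Jones
  - book 6 (Silent Waters): author_id=5 -> matches Clark
  - book 7 (The Last Train): author_id=3 -> matches Wright
So 2 of 7 rows are dropped.

SQL:
SELECT a.title, b.name AS author
FROM books a
INNER JOIN authors b ON a.author_id = b.id

Result:
title          | author
---------------+-------
Midnight Sun   | Scott 
Falling Leaves | Wright
Hollow Hills   | Jones 
Silent Waters  | Clark 
The Last Train | Wright


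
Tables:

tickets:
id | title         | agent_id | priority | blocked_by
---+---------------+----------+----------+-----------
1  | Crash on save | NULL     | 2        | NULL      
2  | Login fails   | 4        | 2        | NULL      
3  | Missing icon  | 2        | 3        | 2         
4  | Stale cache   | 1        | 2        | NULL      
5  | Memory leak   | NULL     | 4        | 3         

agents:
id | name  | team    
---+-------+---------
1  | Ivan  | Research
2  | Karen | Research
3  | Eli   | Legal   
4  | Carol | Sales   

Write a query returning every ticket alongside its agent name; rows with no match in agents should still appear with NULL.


LEFT JOIN keeps every row from tickets (the left table); where agent_id has no match in agents, the agent columns become NULL. Walk through each ticket:
  - ticket 1 (Crash on save): agent_id=NULL, no match -> kept with NULL
  - ticket 2 (Login fails): agent_id=4 -> matches Carol
  - ticket 3 (Missing icon): agent_id=2 -> matches Karen
  - ticket 4 (Stale cache): agent_id=1 -> matches Ivan
  - ticket 5 (Memory leak): agent_id=NULL, no match -> kept with NULL
All 5 rows appear; 2 have NULL agent.

SQL:
SELECT a.title, b.name AS agent
FROM tickets a
LEFT JOIN agents b ON a.agent_id = b.id

Result:
title         | agent
--------------+------
Crash on save | NULL 
Login fails   | Carol
Missing icon  | Karen
Stale cache   | Ivan 
Memory leak   | NULL 


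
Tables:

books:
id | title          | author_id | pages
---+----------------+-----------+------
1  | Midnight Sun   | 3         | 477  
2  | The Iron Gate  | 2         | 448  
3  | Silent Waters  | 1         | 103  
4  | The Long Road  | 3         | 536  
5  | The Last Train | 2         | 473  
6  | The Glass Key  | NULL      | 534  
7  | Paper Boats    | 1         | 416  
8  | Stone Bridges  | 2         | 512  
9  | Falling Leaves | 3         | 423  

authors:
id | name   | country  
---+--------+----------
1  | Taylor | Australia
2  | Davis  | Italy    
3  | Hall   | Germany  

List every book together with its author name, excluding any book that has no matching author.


INNER JOIN keeps only books rows whose author_id matches an id in authors. Walk through each book:
  - book 1 (Midnight Sun): author_id=3 -> matches Hall
  - book 2 (The Iron Gate): author_id=2 -> matches Davis
  - book 3 (Silent Waters): author_id=1 -> matches Taylor
  - book 4 (The Long Road): author_id=3 -> matches Hall
  - book 5 (The Last Train): author_id=2 -> matches Davis
  - book 6 (The Glass Key): author_id=NULL, no match -> dropped
  - book 7 (Paper Boats): author_id=1 -> matches Taylor
  - book 8 (Stone Bridges): author_id=2 -> matches Davis
  - book 9 (Falling Leaves): author_id=3 -> matches Hall
So 1 of 9 rows is dropped.

SQL:
SELECT a.title, b.name AS author
FROM books a
INNER JOIN authors b ON a.author_id = b.id

Result:
title          | author
---------------+-------
Midnight Sun   | Hall  
The Iron Gate  | Davis 
Silent Waters  | Taylor
The Long Road  | Hall  
The Last Train | Davis 
Paper Boats    | Taylor
Stone Bridges  | Davis 
Falling Leaves | Hall  


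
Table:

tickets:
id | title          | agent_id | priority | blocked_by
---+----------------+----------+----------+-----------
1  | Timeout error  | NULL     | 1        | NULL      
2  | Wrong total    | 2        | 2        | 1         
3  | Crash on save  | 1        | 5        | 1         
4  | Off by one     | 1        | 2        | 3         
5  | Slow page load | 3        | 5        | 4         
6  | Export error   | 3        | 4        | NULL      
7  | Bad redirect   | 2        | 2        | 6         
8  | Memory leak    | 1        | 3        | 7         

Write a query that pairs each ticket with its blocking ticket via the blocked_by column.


This is a self-join: tickets is joined to a second copy of itself, matching each row's blocked_by to another row's id. Use LEFT JOIN so rows with blocked_by=NULL are kept.
  - ticket 1 (Timeout error): blocked_by=NULL -> NULL
  - ticket 2 (Wrong total): blocked_by=1 -> Timeout error
  - ticket 3 (Crash on save): blocked_by=1 -> Timeout error
  - ticket 4 (Off by one): blocked_by=3 -> Crash on save
  - ticket 5 (Slow page load): blocked_by=4 -> Off by one
  - ticket 6 (Export error): blocked_by=NULL -> NULL
  - ticket 7 (Bad redirect): blocked_by=6 -> Export error
  - ticket 8 (Memory leak): blocked_by=7 -> Bad redirect

SQL:
SELECT a.title AS item, b.title AS blocked_by
FROM tickets a
LEFT JOIN tickets b ON a.blocked_by = b.id

Result:
item           | blocked_by   
---------------+--------------
Timeout error  | NULL         
Wrong total    | Timeout error
Crash on save  | Timeout error
Off by one     | Crash on save
Slow page load | Off by one   
Export error   | NULL         
Bad redirect   | Export error 
Memory leak    | Bad redirect 


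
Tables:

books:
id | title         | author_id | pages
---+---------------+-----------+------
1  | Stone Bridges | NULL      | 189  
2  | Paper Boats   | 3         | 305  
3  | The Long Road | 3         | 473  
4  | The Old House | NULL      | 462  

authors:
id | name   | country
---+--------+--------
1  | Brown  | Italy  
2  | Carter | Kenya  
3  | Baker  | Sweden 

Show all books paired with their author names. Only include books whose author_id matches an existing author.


INNER JOIN keeps only books rows whose author_id matches an id in authors. Walk through each book:
  - book 1 (Stone Bridges): author_id=NULL, no match -> dropped
  - book 2 (Paper Boats): author_id=3 -> matches Baker
  - book 3 (The Long Road): author_id=3 -> matches Baker
  - book 4 (The Old House): author_id=NULL, no match -> dropped
So 2 of 4 rows are dropped.

SQL:
SELECT a.title, b.name AS author
FROM books a
INNER JOIN authors b ON a.author_id = b.id

Result:
title         | author
--------------+-------
Paper Boats   | Baker 
The Long Road | Baker 


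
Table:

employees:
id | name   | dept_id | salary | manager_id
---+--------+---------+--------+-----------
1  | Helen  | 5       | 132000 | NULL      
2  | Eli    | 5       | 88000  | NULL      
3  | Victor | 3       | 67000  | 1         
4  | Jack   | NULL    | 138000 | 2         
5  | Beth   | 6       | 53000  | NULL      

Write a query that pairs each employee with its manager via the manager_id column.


This is a self-join: employees is joined to a second copy of itself, matching each row's manager_id to another row's id. Use LEFT JOIN so rows with manager_id=NULL are kept.
  - employee 1 (Helen): manager_id=NULL -> NULL
  - employee 2 (Eli): manager_id=NULL -> NULL
  - employee 3 (Victor): manager_id=1 -> Helen
  - employee 4 (Jack): manager_id=2 -> Eli
  - employee 5 (Beth): manager_id=NULL -> NULL

SQL:
SELECT a.name AS item, b.name AS manager
FROM employees a
LEFT JOIN employees b ON a.manager_id = b.id

Result:
item   | manager
-------+--------
Helen  | NULL   
Eli    | NULL   
Victor | Helen  
Jack   | Eli    
Beth   | NULL   


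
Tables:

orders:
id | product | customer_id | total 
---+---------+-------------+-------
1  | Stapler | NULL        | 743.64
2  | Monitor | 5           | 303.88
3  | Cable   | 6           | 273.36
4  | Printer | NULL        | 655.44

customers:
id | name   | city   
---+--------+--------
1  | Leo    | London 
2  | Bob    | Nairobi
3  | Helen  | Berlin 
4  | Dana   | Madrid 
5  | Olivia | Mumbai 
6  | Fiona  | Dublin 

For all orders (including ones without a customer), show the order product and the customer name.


LEFT JOIN keeps every row from orders (the left table); where customer_id has no match in customers, the customer columns become NULL. Walk through each order:
  - order 1 (Stapler): customer_id=NULL, no match -> kept with NULL
  - order 2 (Monitor): customer_id=5 -> matches Olivia
  - order 3 (Cable): customer_id=6 -> matches Fiona
  - order 4 (Printer): customer_id=NULL, no match -> kept with NULL
All 4 rows appear; 2 have NULL customer.

SQL:
SELECT a.product, b.name AS customer
FROM orders a
LEFT JOIN customers b ON a.customer_id = b.id

Result:
product | customer
--------+---------
Stapler | NULL    
Monitor | Olivia  
Cable   | Fiona   
Printer | NULL    


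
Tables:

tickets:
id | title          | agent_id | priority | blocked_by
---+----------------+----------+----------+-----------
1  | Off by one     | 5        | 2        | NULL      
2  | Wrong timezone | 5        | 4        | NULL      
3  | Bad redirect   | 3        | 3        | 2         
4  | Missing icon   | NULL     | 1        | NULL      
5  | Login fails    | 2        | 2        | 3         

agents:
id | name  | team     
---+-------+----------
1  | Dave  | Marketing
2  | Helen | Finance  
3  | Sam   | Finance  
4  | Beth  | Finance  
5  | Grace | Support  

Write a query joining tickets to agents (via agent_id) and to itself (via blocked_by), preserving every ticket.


Two LEFT JOINs from the same base table tickets: one to agents via agent_id, one to tickets itself via blocked_by. Both are LEFT so every ticket is preserved.
Match against agents:
  - ticket 1 (Off by one): agent_id=5 -> matches Grace
  - ticket 2 (Wrong timezone): agent_id=5 -> matches Grace
  - ticket 3 (Bad redirect): agent_id=3 -> matches Sam
  - ticket 4 (Missing icon): agent_id=NULL, no match -> kept with NULL
  - ticket 5 (Login fails): agent_id=2 -> matches Helen
Match against tickets (self):
  - ticket 1 (Off by one): blocked_by=NULL -> NULL
  - ticket 2 (Wrong timezone): blocked_by=NULL -> NULL
  - ticket 3 (Bad redirect): blocked_by=2 -> Wrong timezone
  - ticket 4 (Missing icon): blocked_by=NULL -> NULL
  - ticket 5 (Login fails): blocked_by=3 -> Bad redirect

SQL:
SELECT a.title, b.name AS agent, c.title AS blocked_by
FROM tickets a
LEFT JOIN agents b ON a.agent_id = b.id
LEFT JOIN tickets c ON a.blocked_by = c.id

Result:
title          | agent | blocked_by    
---------------+-------+---------------
Off by one     | Grace | NULL          
Wrong timezone | Grace | NULL          
Bad redirect   | Sam   | Wrong timezone
Missing icon   | NULL  | NULL          
Login fails    | Helen | Bad redirect  


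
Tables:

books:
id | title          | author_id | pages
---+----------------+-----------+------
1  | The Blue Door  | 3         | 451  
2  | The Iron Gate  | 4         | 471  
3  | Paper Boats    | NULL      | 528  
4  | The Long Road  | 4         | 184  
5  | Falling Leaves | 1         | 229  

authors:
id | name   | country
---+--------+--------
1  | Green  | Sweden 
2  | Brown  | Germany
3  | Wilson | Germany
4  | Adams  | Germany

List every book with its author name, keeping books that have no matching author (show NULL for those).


LEFT JOIN keeps every row from books (the left table); where author_id has no match in authors, the author columns become NULL. Walk through each book:
  - book 1 (The Blue Door): author_id=3 -> matches Wilson
  - book 2 (The Iron Gate): author_id=4 -> matches Adams
  - book 3 (Paper Boats): author_id=NULL, no match -> kept with NULL
  - book 4 (The Long Road): author_id=4 -> matches Adams
  - book 5 (Falling Leaves): author_id=1 -> matches Green
All 5 rows appear; 1 has NULL author.

SQL:
SELECT a.title, b.name AS author
FROM books a
LEFT JOIN authors b ON a.author_id = b.id

Result:
title          | author
---------------+-------
The Blue Door  | Wilson
The Iron Gate  | Adams 
Paper Boats    | NULL  
The Long Road  | Adams 
Falling Leaves | Green 


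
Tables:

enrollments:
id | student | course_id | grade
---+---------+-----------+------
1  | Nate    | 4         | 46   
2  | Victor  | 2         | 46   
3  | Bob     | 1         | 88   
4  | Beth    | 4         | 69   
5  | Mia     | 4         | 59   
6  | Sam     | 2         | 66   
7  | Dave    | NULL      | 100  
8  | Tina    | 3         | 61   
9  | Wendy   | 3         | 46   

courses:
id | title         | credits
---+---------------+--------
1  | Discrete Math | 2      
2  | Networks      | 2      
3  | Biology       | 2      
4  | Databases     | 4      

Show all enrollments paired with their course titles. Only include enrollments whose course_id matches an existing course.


INNER JOIN keeps only enrollments rows whose course_id matches an id in courses. Walk through each enrollment:
  - enrollment 1 (Nate): course_id=4 -> matches Databases
  - enrollment 2 (Victor): course_id=2 -> matches Networks
  - enrollment 3 (Bob): course_id=1 -> matches Discrete Math
  - enrollment 4 (Beth): course_id=4 -> matches Databases
  - enrollment 5 (Mia): course_id=4 -> matches Databases
  - enrollment 6 (Sam): course_id=2 -> matches Networks
  - enrollment 7 (Dave): course_id=NULL, no match -> dropped
  - enrollment 8 (Tina): course_id=3 -> matches Biology
  - enrollment 9 (Wendy): course_id=3 -> matches Biology
So 1 of 9 rows is dropped.

SQL:
SELECT a.student, b.title AS course
FROM enrollments a
INNER JOIN courses b ON a.course_id = b.id

Result:
student | course       
--------+--------------
Nate    | Databases    
Victor  | Networks     
Bob     | Discrete Math
Beth    | Databases    
Mia     | Databases    
Sam     | Networks     
Tina    | Biology      
Wendy   | Biology      


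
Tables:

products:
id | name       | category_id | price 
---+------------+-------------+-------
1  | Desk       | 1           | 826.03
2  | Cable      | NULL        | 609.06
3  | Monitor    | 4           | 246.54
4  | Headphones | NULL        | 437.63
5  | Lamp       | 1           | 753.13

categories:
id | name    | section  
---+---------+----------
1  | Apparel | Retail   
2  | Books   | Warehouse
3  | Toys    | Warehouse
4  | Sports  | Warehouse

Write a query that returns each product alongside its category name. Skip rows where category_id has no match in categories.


INNER JOIN keeps only products rows whose category_id matches an id in categories. Walk through each product:
  - product 1 (Desk): category_id=1 -> matches Apparel
  - product 2 (Cable): category_id=NULL, no match -> dropped
  - product 3 (Monitor): category_id=4 -> matches Sports
  - product 4 (Headphones): category_id=NULL, no match -> dropped
  - product 5 (Lamp): category_id=1 -> matches Apparel
So 2 of 5 rows are dropped.

SQL:
SELECT a.name, b.name AS category
FROM products a
INNER JOIN categories b ON a.category_id = b.id

Result:
name    | category
--------+---------
Desk    | Apparel 
Monitor | Sports  
Lamp    | Apparel 


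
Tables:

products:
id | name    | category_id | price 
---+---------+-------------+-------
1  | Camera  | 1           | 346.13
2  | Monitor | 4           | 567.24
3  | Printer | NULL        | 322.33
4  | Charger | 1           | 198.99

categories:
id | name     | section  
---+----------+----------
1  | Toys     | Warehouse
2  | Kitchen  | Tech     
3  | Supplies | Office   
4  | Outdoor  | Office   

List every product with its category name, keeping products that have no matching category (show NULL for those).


LEFT JOIN keeps every row from products (the left table); where category_id has no match in categories, the category columns become NULL. Walk through each product:
  - product 1 (Camera): category_id=1 -> matches Toys
  - product 2 (Monitor): category_id=4 -> matches Outdoor
  - product 3 (Printer): category_id=NULL, no match -> kept with NULL
  - product 4 (Charger): category_id=1 -> matches Toys
All 4 rows appear; 1 has NULL category.

SQL:
SELECT a.name, b.name AS category
FROM products a
LEFT JOIN categories b ON a.category_id = b.id

Result:
name    | category
--------+---------
Camera  | Toys    
Monitor | Outdoor 
Printer | NULL    
Charger | Toys    


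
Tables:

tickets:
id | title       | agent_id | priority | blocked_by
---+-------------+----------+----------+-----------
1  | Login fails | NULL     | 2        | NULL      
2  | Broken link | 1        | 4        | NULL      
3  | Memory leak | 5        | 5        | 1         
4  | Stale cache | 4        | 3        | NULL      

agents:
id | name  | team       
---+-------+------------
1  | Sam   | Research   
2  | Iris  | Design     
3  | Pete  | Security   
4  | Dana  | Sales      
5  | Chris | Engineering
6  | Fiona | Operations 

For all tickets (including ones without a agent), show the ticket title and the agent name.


LEFT JOIN keeps every row from tickets (the left table); where agent_id has no match in agents, the agent columns become NULL. Walk through each ticket:
  - ticket 1 (Login fails): agent_id=NULL, no match -> kept with NULL
  - ticket 2 (Broken link): agent_id=1 -> matches Sam
  - ticket 3 (Memory leak): agent_id=5 -> matches Chris
  - ticket 4 (Stale cache): agent_id=4 -> matches Dana
All 4 rows appear; 1 has NULL agent.

SQL:
SELECT a.title, b.name AS agent
FROM tickets a
LEFT JOIN agents b ON a.agent_id = b.id

Result:
title       | agent
------------+------
Login fails | NULL 
Broken link | Sam  
Memory leak | Chris
Stale cache | Dana 
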